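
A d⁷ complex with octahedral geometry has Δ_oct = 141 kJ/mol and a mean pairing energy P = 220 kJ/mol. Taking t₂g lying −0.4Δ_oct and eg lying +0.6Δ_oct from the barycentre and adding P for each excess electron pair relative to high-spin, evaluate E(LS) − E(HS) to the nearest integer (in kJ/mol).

79

In the high-spin limit (t₂g⁵ eg²) the orbital term is -0.8Δ_oct = -113 kJ/mol, with no excess pairing.
Low-spin: t₂g⁶ eg¹, orbital CFSE = -1.8Δ_oct = -254 kJ/mol; plus 1 excess pair × P = +220 kJ/mol; total -34 kJ/mol.
E(LS) − E(HS) = -34 − (-113) = 79 kJ/mol.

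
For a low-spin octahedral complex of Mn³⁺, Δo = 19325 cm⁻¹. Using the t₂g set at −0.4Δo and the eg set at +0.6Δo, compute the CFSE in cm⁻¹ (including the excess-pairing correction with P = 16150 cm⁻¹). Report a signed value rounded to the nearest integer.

-14770

Mn is in group 7, so Mn³⁺ is d⁴ (7 − 3 = 4).
The d⁴ electrons fill as t₂g⁴ eg⁰.
CFSE(orbital) = 4×(-0.4Δo) + 0×(0.6Δo) = -1.6Δo; with Δo = 19325 cm⁻¹ that is -30920 cm⁻¹.
High-spin d⁴ would be t₂g³ eg¹ with 0 pairs; low-spin has 1, so 1 excess pair costs +1P = +16150 cm⁻¹.
Combining: -30920 + 16150 = -14770 cm⁻¹.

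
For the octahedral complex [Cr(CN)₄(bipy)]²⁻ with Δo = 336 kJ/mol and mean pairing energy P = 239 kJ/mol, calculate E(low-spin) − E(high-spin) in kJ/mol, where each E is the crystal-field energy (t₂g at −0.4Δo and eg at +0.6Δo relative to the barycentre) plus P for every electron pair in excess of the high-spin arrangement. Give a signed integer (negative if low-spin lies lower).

Ligand charges: 4×(-1) from CN⁻ and 1×(+0) from bipy sum to -4; with overall charge -2, Cr is +2.
Cr is in group 6, so Cr²⁺ is d⁴ (6 − 2 = 4).
In the high-spin limit (t₂g³ eg¹) the orbital term is -0.6Δo = -202 kJ/mol, with no excess pairing.
For low-spin the configuration is t₂g⁴ eg⁰: orbital energy -1.6 × 336 = -538 kJ/mol, and 1 additional pair relative to high-spin adds 239 kJ/mol, giving -299 kJ/mol.
The difference is -299 − (-202) = -97 kJ/mol, so low-spin lies lower.

-97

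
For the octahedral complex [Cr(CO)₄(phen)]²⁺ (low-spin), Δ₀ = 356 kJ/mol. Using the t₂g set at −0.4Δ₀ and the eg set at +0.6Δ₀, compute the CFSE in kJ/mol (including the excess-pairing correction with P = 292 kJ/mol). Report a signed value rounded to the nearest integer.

Ligand charges: 4×(+0) from CO and 1×(+0) from phen sum to +0; with overall charge +2, Cr is +2.
Cr is in group 6, so Cr²⁺ is d⁴ (6 − 2 = 4).
The d⁴ electrons fill as t₂g⁴ eg⁰.
CFSE(orbital) = 4×(-0.4Δ₀) + 0×(0.6Δ₀) = -1.6Δ₀; with Δ₀ = 356 kJ/mol that is -570 kJ/mol.
High-spin d⁴ would be t₂g³ eg¹ with 0 pairs; low-spin has 1, so 1 excess pair costs +1P = +292 kJ/mol.
Net CFSE = -570 + 292 = -278 kJ/mol.

-278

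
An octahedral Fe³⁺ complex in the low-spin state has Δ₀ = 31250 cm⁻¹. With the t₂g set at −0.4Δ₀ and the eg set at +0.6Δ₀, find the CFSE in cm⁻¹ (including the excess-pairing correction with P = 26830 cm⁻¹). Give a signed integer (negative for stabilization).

Fe is in group 8, so Fe³⁺ is d⁵ (8 − 3 = 5).
Configuration: t₂g⁵ eg⁰.
The orbital stabilization is -2.0Δ₀ = -2.0 × 31250 = -62500 cm⁻¹.
High-spin d⁵ would be t₂g³ eg² with 0 pairs; low-spin has 2, so 2 excess pairs cost +2P = +53660 cm⁻¹.
Overall CFSE = -62500 + 53660 = -8840 cm⁻¹.

-8840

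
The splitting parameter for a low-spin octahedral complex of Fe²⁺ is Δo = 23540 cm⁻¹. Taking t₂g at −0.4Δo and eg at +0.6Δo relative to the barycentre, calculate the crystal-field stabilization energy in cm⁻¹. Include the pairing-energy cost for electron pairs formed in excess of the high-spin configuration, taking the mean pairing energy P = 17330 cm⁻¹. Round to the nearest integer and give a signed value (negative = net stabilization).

-21836

Group 8 minus oxidation state +2 gives a d⁶ configuration for Fe²⁺.
Configuration: t₂g⁶ eg⁰.
Orbital CFSE = 6(-0.4) + 0(0.6) = -2.4Δo = -2.4 × 23540 = -56496 cm⁻¹.
Relative to high-spin t₂g⁴ eg² (1 paired), the low-spin configuration has 2 additional pairs, contributing +2 × 17330 = +34660 cm⁻¹.
Overall CFSE = -56496 + 34660 = -21836 cm⁻¹.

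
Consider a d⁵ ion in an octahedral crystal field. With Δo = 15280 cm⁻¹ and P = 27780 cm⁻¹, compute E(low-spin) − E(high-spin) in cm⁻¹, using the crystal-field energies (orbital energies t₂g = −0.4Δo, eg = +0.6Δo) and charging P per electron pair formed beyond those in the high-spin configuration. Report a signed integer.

25000

High-spin: t₂g³ eg², CFSE = 0.0Δo = 0 cm⁻¹.
Low-spin: t₂g⁵ eg⁰, orbital CFSE = -2.0Δo = -30560 cm⁻¹; plus 2 excess pairs × P = +55560 cm⁻¹; total 25000 cm⁻¹.
Thus E(LS) − E(HS) = 25000 cm⁻¹.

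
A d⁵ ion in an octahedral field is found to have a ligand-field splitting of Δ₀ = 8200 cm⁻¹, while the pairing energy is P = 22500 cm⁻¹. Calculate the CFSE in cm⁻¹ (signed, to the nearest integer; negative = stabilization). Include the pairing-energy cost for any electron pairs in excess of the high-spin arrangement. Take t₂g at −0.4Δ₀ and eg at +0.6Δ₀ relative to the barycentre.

0

With Δ₀ < P the complex is high-spin.
Configuration: t₂g³ eg².
Orbital CFSE = 0.0Δ₀ = 0.0 × 8200 = 0 cm⁻¹.
High-spin has no excess pairs, so no pairing correction applies.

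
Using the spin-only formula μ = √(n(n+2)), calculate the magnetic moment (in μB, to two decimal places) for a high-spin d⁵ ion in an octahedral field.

5.92 μB

Configuration: t₂g³ eg² → 5 unpaired electrons.
μ(spin-only) = √[5(5+2)] = √35 ≈ 5.92 μB.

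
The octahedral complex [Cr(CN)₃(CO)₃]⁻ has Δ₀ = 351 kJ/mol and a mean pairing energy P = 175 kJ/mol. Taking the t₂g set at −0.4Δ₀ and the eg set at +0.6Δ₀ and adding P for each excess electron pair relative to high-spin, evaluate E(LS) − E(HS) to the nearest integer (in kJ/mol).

-176

Ligand charges: 3×(-1) from CN⁻ and 3×(+0) from CO sum to -3; with overall charge -1, Cr is +2.
Group 6 minus oxidation state +2 gives a d⁴ configuration for Cr²⁺.
In the high-spin limit (t₂g³ eg¹) the orbital term is -0.6Δ₀ = -211 kJ/mol, with no excess pairing.
For low-spin the configuration is t₂g⁴ eg⁰: orbital energy -1.6 × 351 = -562 kJ/mol, and 1 additional pair relative to high-spin adds 175 kJ/mol, giving -387 kJ/mol.
The difference is -387 − (-211) = -176 kJ/mol, so low-spin lies lower.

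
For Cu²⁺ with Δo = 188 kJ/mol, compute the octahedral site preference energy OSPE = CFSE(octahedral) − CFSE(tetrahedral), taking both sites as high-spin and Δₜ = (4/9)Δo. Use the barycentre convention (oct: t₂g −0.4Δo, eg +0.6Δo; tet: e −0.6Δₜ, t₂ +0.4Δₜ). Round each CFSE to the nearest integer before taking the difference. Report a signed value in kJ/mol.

-80

Cu is in group 11, so Cu²⁺ is d⁹ (11 − 2 = 9).
Octahedral (high-spin): t2g^6 e_g^3, CFSE = 6(−0.4) + 3(+0.6) = -0.6Δo = -0.6 × 188 = -113 kJ/mol.
Tetrahedral e^4 t2^5 gives -0.4Δₜ = -0.4 × (4/9) × 188 = -33 kJ/mol.
OSPE = -113 − (-33) = -80 kJ/mol.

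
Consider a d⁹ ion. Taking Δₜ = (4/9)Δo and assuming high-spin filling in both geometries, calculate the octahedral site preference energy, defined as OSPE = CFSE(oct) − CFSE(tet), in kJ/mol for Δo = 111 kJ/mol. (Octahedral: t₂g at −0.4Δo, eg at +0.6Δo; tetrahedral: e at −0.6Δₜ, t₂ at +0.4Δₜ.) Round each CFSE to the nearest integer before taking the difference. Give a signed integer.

Octahedral (high-spin): t₂g⁶ eg³, CFSE = 6(−0.4) + 3(+0.6) = -0.6Δo = -0.6 × 111 = -67 kJ/mol.
Tetrahedral e⁴ t₂⁵ gives -0.4Δₜ = -0.4 × (4/9) × 111 = -20 kJ/mol.
OSPE = CFSE(oct) − CFSE(tet) = -67 − (-20) = -47 kJ/mol.

-47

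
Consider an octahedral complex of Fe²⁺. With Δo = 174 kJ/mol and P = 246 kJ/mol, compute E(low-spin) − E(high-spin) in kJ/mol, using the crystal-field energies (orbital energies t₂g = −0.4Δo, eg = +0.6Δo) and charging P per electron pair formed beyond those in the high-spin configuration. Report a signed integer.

144

Fe is in group 8, so Fe²⁺ is d⁶ (8 − 2 = 6).
High-spin d⁶ fills as t₂g⁴ eg² with CFSE 4(−0.4) + 2(+0.6) = -0.4Δo = -70 kJ/mol.
Low-spin: t₂g⁶ eg⁰, orbital CFSE = -2.4Δo = -418 kJ/mol; plus 2 excess pairs × P = +492 kJ/mol; total 74 kJ/mol.
Thus E(LS) − E(HS) = 144 kJ/mol.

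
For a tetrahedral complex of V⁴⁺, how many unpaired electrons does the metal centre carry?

Group 5 minus oxidation state +4 gives a d¹ configuration for V⁴⁺.
Tetrahedral fields are weak (Δₜ ≈ 4/9 Δₒ), so electrons fill high-spin.
Configuration: e^1 t2^0, giving 1 unpaired electron.

1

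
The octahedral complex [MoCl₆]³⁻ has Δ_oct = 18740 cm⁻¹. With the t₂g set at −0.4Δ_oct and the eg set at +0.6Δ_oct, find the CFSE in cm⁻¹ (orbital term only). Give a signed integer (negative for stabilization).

-22488

Each Cl⁻ contributes -1; 6 × (-1) = -6. With overall charge -3, Mo is in the +3 oxidation state.
Mo is in group 6, so Mo³⁺ is d³ (6 − 3 = 3).
Electron filling gives t₂g³ eg⁰.
The orbital stabilization is -1.2Δ_oct = -1.2 × 18740 = -22488 cm⁻¹.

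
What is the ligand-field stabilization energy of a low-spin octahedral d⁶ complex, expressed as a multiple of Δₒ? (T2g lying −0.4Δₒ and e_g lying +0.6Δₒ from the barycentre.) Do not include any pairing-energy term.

-2.4 Δₒ

Configuration: t2g^6 e_g^0.
CFSE = 6(-0.4Δₒ) + 0(0.6Δₒ) = -2.4Δₒ + 0.0Δₒ = -2.4Δₒ.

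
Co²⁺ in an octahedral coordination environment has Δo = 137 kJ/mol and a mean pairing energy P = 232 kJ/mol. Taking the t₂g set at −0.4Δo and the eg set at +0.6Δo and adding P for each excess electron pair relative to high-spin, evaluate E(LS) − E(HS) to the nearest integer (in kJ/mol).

Co²⁺: group 9, so d-count = 9 − 2 = 7.
High-spin: t₂g⁵ eg², CFSE = -0.8Δo = -110 kJ/mol.
Low-spin: t₂g⁶ eg¹, orbital CFSE = -1.8Δo = -247 kJ/mol; plus 1 excess pair × P = +232 kJ/mol; total -15 kJ/mol.
The difference is -15 − (-110) = 95 kJ/mol, so high-spin lies lower.

95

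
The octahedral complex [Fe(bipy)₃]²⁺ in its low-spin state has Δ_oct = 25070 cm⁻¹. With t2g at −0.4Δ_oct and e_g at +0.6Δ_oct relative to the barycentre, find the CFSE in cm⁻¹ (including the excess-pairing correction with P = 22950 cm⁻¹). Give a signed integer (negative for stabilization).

-14268

bipy is neutral, so the +2 overall charge sits on Fe: oxidation state +2.
Group 8 minus oxidation state +2 gives a d⁶ configuration for Fe²⁺.
Electron filling gives t2g^6 e_g^0.
Orbital CFSE = 6(-0.4) + 0(0.6) = -2.4Δ_oct = -2.4 × 25070 = -60168 cm⁻¹.
Pairing penalty: 3 pairs vs 1 in the high-spin reference → 2 extra × P = 45900 cm⁻¹.
Net CFSE = -60168 + 45900 = -14268 cm⁻¹.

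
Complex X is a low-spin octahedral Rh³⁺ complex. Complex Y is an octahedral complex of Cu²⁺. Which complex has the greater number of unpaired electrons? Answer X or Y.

Y

X: Rh³⁺: group 9, so d-count = 9 − 3 = 6; t2g^6 e_g^0 → 0 unpaired.
Y: Group 11 minus oxidation state +2 gives a d⁹ configuration for Cu²⁺; For octahedral d⁹ the high- and low-spin configurations coincide; t₂g⁶ eg³ → 1 unpaired.
So Y has more unpaired electrons.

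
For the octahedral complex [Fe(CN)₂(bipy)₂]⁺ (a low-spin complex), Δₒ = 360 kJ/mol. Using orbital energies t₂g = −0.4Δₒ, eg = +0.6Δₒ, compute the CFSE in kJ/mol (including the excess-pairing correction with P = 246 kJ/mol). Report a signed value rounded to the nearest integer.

-228

Ligand charges: 2×(-1) from CN⁻ and 2×(+0) from bipy sum to -2; with overall charge +1, Fe is +3.
Fe³⁺: group 8, so d-count = 8 − 3 = 5.
Electron filling gives t₂g⁵ eg⁰.
The orbital stabilization is -2.0Δₒ = -2.0 × 360 = -720 kJ/mol.
High-spin d⁵ would be t₂g³ eg² with 0 pairs; low-spin has 2, so 2 excess pairs cost +2P = +492 kJ/mol.
Net CFSE = -720 + 492 = -228 kJ/mol.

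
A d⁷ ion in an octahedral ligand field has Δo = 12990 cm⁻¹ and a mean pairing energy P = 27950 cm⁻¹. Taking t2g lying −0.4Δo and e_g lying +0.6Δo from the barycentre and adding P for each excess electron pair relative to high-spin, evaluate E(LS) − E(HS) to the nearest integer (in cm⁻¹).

14960

High-spin d⁷ fills as t2g^5 e_g^2 with CFSE 5(−0.4) + 2(+0.6) = -0.8Δo = -10392 cm⁻¹.
For low-spin the configuration is t2g^6 e_g^1: orbital energy -1.8 × 12990 = -23382 cm⁻¹, and 1 additional pair relative to high-spin adds 27950 cm⁻¹, giving 4568 cm⁻¹.
The difference is 4568 − (-10392) = 14960 cm⁻¹, so high-spin lies lower.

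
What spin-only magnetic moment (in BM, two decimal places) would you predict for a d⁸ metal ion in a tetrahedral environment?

2.83 BM

Tetrahedral fields are weak (Δₜ ≈ 4/9 Δₒ), so electrons fill high-spin.
Configuration: e⁴ t₂⁴ → 2 unpaired electrons.
μ(spin-only) = √[2(2+2)] = √8 ≈ 2.83 BM.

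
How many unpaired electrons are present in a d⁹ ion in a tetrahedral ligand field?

1

Tetrahedral fields are weak (Δₜ ≈ 4/9 Δₒ), so electrons fill high-spin.
Configuration: e⁴ t₂⁵, giving 1 unpaired electron.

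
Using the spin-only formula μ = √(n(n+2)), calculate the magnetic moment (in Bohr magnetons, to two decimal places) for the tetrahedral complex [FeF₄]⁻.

5.92 Bohr magnetons

Each F⁻ contributes -1; 4 × (-1) = -4. With overall charge -1, Fe is in the +3 oxidation state.
Fe³⁺: group 8, so d-count = 8 − 3 = 5.
Tetrahedral splitting is small, so the complex is high-spin.
Configuration: e² t₂³ → 5 unpaired electrons.
μ(spin-only) = √[5(5+2)] = √35 ≈ 5.92 Bohr magnetons.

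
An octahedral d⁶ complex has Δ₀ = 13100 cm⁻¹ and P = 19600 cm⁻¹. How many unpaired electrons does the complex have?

Here Δ₀ < P (13100 < 19600), so the high-spin state is favoured.
Configuration: t₂g⁴ eg².
Unpaired electrons: 4.

4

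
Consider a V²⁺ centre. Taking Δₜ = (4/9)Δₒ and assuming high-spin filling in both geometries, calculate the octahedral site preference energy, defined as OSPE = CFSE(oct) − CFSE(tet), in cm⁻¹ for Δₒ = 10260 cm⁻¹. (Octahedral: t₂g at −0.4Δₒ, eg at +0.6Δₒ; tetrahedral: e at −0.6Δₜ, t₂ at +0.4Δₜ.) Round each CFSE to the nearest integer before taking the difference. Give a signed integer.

-8664

V sits in group 5; removing 2 electrons leaves V²⁺ with 5 − 2 = 3 d electrons.
Octahedral high-spin t2g^3 e_g^0: CFSE = -1.2 × 10260 = -12312 cm⁻¹.
Tetrahedral e^2 t2^1 gives -0.8Δₜ = -0.8 × (4/9) × 10260 = -3648 cm⁻¹.
Subtracting, OSPE = -12312 − (-3648) = -8664 cm⁻¹.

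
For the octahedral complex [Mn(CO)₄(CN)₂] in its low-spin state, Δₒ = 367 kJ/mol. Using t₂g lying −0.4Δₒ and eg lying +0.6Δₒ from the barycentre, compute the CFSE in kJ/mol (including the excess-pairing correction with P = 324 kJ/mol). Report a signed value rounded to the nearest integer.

Ligand charges: 4×(+0) from CO and 2×(-1) from CN⁻ sum to -2; with overall charge +0, Mn is +2.
Mn²⁺: group 7, so d-count = 7 − 2 = 5.
Configuration: t₂g⁵ eg⁰.
Orbital CFSE = 5(-0.4) + 0(0.6) = -2.0Δₒ = -2.0 × 367 = -734 kJ/mol.
Relative to high-spin t₂g³ eg² (0 paired), the low-spin configuration has 2 additional pairs, contributing +2 × 324 = +648 kJ/mol.
Net CFSE = -734 + 648 = -86 kJ/mol.

-86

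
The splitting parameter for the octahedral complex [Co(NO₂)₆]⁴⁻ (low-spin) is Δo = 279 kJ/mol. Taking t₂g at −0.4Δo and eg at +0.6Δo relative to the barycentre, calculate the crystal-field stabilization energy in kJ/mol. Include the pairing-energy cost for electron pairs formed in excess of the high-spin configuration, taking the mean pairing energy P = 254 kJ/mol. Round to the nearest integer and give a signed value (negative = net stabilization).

-248

Each NO₂⁻ contributes -1; 6 × (-1) = -6. With overall charge -4, Co is in the +2 oxidation state.
Co is in group 9, so Co²⁺ is d⁷ (9 − 2 = 7).
Configuration: t₂g⁶ eg¹.
CFSE(orbital) = 6×(-0.4Δo) + 1×(0.6Δo) = -1.8Δo; with Δo = 279 kJ/mol that is -502 kJ/mol.
High-spin d⁷ would be t₂g⁵ eg² with 2 pairs; low-spin has 3, so 1 excess pair costs +1P = +254 kJ/mol.
Overall CFSE = -502 + 254 = -248 kJ/mol.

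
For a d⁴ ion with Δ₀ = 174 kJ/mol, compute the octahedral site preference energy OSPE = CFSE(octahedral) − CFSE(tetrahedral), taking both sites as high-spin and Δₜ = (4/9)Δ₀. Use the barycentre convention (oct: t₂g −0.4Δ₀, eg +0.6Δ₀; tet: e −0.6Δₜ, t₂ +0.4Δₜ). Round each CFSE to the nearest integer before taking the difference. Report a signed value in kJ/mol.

In an octahedral site d⁴ (HS) is t2g^3 e_g^1, giving CFSE(oct) = -0.6Δ₀ = -104 kJ/mol.
Tetrahedral e^2 t2^2 gives -0.4Δₜ = -0.4 × (4/9) × 174 = -31 kJ/mol.
OSPE = CFSE(oct) − CFSE(tet) = -104 − (-31) = -73 kJ/mol.

-73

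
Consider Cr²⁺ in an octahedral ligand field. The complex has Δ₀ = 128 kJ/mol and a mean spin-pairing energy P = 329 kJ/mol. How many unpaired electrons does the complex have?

Cr is in group 6, so Cr²⁺ is d⁴ (6 − 2 = 4).
With Δ₀ < P the complex is high-spin.
That gives t2g^3 e_g^1.
Unpaired electrons: 4.

4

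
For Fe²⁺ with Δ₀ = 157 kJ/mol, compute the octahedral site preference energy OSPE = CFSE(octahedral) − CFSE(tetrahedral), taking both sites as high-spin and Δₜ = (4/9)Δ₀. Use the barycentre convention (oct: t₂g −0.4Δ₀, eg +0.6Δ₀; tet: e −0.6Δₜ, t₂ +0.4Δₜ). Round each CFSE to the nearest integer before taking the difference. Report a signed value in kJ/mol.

-21

Fe sits in group 8; removing 2 electrons leaves Fe²⁺ with 8 − 2 = 6 d electrons.
Octahedral (high-spin): t2g^4 e_g^2, CFSE = 4(−0.4) + 2(+0.6) = -0.4Δ₀ = -0.4 × 157 = -63 kJ/mol.
Tetrahedral e^3 t2^3 gives -0.6Δₜ = -0.6 × (4/9) × 157 = -42 kJ/mol.
OSPE = CFSE(oct) − CFSE(tet) = -63 − (-42) = -21 kJ/mol.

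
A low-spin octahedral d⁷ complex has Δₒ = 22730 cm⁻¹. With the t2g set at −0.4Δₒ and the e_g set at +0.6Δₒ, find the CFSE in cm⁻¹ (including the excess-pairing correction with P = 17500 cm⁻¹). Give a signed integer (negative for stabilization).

-23414

Configuration: t2g^6 e_g^1.
Orbital CFSE = 6(-0.4) + 1(0.6) = -1.8Δₒ = -1.8 × 22730 = -40914 cm⁻¹.
Pairing penalty: 3 pairs vs 2 in the high-spin reference → 1 extra × P = 17500 cm⁻¹.
Combining: -40914 + 17500 = -23414 cm⁻¹.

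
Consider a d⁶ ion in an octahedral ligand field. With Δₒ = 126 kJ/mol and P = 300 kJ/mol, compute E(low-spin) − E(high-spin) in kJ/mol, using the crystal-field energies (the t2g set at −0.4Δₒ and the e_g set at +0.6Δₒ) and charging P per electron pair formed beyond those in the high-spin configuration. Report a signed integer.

348

High-spin d⁶ fills as t2g^4 e_g^2 with CFSE 4(−0.4) + 2(+0.6) = -0.4Δₒ = -50 kJ/mol.
Low-spin: t2g^6 e_g^0, orbital CFSE = -2.4Δₒ = -302 kJ/mol; plus 2 excess pairs × P = +600 kJ/mol; total 298 kJ/mol.
E(LS) − E(HS) = 298 − (-50) = 348 kJ/mol.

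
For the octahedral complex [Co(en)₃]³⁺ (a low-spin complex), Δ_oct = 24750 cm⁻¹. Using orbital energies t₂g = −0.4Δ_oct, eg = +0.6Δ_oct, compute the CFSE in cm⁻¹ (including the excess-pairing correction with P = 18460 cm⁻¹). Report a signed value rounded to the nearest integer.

en is neutral, so the +3 overall charge sits on Co: oxidation state +3.
Group 9 minus oxidation state +3 gives a d⁶ configuration for Co³⁺.
The d⁶ electrons fill as t₂g⁶ eg⁰.
Orbital CFSE = 6(-0.4) + 0(0.6) = -2.4Δ_oct = -2.4 × 24750 = -59400 cm⁻¹.
Pairing penalty: 3 pairs vs 1 in the high-spin reference → 2 extra × P = 36920 cm⁻¹.
Overall CFSE = -59400 + 36920 = -22480 cm⁻¹.

-22480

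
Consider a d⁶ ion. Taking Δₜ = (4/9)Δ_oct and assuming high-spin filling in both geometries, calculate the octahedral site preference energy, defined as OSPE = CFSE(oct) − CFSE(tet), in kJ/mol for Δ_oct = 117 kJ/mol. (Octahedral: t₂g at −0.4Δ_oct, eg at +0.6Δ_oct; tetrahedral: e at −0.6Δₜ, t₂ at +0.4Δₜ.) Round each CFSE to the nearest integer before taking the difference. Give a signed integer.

Octahedral high-spin t2g^4 e_g^2: CFSE = -0.4 × 117 = -47 kJ/mol.
Tetrahedral: e^3 t2^3, CFSE = 3(−0.6) + 3(+0.4) = -0.6Δₜ = -0.6 × (4/9) × 117 = -31 kJ/mol.
OSPE = CFSE(oct) − CFSE(tet) = -47 − (-31) = -16 kJ/mol.

-16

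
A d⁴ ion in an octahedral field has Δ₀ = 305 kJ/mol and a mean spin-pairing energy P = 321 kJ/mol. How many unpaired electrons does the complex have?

4

With Δ₀ < P the complex is high-spin.
Filling d⁴ accordingly: t₂g³ eg¹.
Unpaired electrons: 4.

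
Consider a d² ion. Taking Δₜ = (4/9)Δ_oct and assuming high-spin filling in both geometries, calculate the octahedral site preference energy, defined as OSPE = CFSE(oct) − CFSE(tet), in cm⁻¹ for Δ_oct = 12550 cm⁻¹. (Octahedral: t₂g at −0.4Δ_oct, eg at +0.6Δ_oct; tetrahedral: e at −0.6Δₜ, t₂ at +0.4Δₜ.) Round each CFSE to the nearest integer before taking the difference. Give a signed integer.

Octahedral high-spin t₂g² eg⁰: CFSE = -0.8 × 12550 = -10040 cm⁻¹.
In a tetrahedral site the filling is e² t₂⁰: CFSE(tet) = -1.2Δₜ = -1.2 × (4/9)(12550) = -6693 cm⁻¹.
OSPE = -10040 − (-6693) = -3347 cm⁻¹.

-3347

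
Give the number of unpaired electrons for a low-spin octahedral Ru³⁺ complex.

Ru sits in group 8; removing 3 electrons leaves Ru³⁺ with 8 − 3 = 5 d electrons.
Configuration: t₂g⁵ eg⁰, giving 1 unpaired electron.

1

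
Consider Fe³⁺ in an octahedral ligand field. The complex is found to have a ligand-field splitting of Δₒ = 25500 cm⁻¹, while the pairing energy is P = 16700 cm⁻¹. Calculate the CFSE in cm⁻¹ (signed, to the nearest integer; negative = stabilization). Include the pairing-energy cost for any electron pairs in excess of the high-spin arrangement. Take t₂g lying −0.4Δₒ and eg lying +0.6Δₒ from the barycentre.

Fe sits in group 8; removing 3 electrons leaves Fe³⁺ with 8 − 3 = 5 d electrons.
With Δₒ > P the complex is low-spin.
That gives t₂g⁵ eg⁰.
Orbital CFSE = -2.0Δₒ = -2.0 × 25500 = -51000 cm⁻¹.
Excess pairs vs high-spin: 2 − 0 = 2; pairing cost = +33400 cm⁻¹.
Net CFSE = -51000 + 33400 = -17600 cm⁻¹.

-17600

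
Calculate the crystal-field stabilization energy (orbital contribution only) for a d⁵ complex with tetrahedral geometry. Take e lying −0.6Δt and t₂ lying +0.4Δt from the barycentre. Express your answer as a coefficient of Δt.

0.0 Δt

Tetrahedral fields are weak (Δₜ ≈ 4/9 Δₒ), so electrons fill high-spin.
Configuration: e² t₂³.
CFSE = 2(-0.6Δt) + 3(0.4Δt) = -1.2Δt + 1.2Δt = 0.0Δt.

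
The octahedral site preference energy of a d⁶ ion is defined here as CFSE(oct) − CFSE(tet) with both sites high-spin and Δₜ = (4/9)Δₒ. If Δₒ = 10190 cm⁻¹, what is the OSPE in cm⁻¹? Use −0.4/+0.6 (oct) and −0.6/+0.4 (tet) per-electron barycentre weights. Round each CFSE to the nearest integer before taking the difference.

In an octahedral site d⁶ (HS) is t₂g⁴ eg², giving CFSE(oct) = -0.4Δₒ = -4076 cm⁻¹.
Tetrahedral e³ t₂³ gives -0.6Δₜ = -0.6 × (4/9) × 10190 = -2717 cm⁻¹.
OSPE = CFSE(oct) − CFSE(tet) = -4076 − (-2717) = -1359 cm⁻¹.

-1359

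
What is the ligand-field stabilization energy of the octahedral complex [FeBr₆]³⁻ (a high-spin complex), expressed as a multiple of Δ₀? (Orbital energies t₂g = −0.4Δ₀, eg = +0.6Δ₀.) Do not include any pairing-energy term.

0.0 Δ₀

Each Br⁻ contributes -1; 6 × (-1) = -6. With overall charge -3, Fe is in the +3 oxidation state.
Fe³⁺: group 8, so d-count = 8 − 3 = 5.
Configuration: t₂g³ eg².
CFSE = 3(-0.4Δ₀) + 2(0.6Δ₀) = -1.2Δ₀ + 1.2Δ₀ = 0.0Δ₀.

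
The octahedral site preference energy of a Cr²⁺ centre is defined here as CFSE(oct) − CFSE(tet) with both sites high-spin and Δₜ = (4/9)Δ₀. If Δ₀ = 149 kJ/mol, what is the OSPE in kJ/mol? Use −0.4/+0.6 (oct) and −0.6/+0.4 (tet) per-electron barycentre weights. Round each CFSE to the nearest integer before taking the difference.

Cr²⁺: group 6, so d-count = 6 − 2 = 4.
In an octahedral site d⁴ (HS) is t2g^3 e_g^1, giving CFSE(oct) = -0.6Δ₀ = -89 kJ/mol.
Tetrahedral e^2 t2^2 gives -0.4Δₜ = -0.4 × (4/9) × 149 = -26 kJ/mol.
OSPE = CFSE(oct) − CFSE(tet) = -89 − (-26) = -63 kJ/mol.

-63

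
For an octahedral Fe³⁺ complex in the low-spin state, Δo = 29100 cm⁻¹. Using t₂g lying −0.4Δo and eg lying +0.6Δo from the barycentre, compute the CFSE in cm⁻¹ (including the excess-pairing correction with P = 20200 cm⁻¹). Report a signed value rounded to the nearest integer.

-17800

Fe is in group 8, so Fe³⁺ is d⁵ (8 − 3 = 5).
The d⁵ electrons fill as t₂g⁵ eg⁰.
CFSE(orbital) = 5×(-0.4Δo) + 0×(0.6Δo) = -2.0Δo; with Δo = 29100 cm⁻¹ that is -58200 cm⁻¹.
High-spin d⁵ would be t₂g³ eg² with 0 pairs; low-spin has 2, so 2 excess pairs cost +2P = +40400 cm⁻¹.
Combining: -58200 + 40400 = -17800 cm⁻¹.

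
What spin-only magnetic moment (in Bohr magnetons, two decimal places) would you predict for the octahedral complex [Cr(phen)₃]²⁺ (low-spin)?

2.83 Bohr magnetons

phen is neutral, so the +2 overall charge sits on Cr: oxidation state +2.
Group 6 minus oxidation state +2 gives a d⁴ configuration for Cr²⁺.
Configuration: t2g^4 e_g^0 → 2 unpaired electrons.
μ(spin-only) = √[2(2+2)] = √8 ≈ 2.83 Bohr magnetons.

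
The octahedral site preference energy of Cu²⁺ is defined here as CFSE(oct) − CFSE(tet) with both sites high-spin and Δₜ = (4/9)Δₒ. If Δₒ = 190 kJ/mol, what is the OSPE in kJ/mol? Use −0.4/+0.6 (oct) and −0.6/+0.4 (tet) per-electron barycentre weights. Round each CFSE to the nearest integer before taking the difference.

-80

Cu is in group 11, so Cu²⁺ is d⁹ (11 − 2 = 9).
Octahedral high-spin t2g^6 e_g^3: CFSE = -0.6 × 190 = -114 kJ/mol.
In a tetrahedral site the filling is e^4 t2^5: CFSE(tet) = -0.4Δₜ = -0.4 × (4/9)(190) = -34 kJ/mol.
OSPE = CFSE(oct) − CFSE(tet) = -114 − (-34) = -80 kJ/mol.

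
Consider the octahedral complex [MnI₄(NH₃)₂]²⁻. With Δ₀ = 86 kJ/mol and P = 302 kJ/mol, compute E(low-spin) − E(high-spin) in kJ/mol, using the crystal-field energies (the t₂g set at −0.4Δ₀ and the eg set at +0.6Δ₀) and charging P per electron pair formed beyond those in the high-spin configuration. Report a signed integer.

Ligand charges: 4×(-1) from I⁻ and 2×(+0) from NH₃ sum to -4; with overall charge -2, Mn is +2.
Group 7 minus oxidation state +2 gives a d⁵ configuration for Mn²⁺.
High-spin d⁵ fills as t₂g³ eg² with CFSE 3(−0.4) + 2(+0.6) = 0.0Δ₀ = 0 kJ/mol.
Low-spin t₂g⁵ eg⁰ gives -2.0Δ₀ = -172 kJ/mol, but forming 2 extra pairs costs 2P = 604 kJ/mol, so E(LS) = -172 + 604 = 432 kJ/mol.
Thus E(LS) − E(HS) = 432 kJ/mol.

432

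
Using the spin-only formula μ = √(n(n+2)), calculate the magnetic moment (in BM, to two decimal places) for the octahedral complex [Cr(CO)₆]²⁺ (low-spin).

2.83 BM

CO is neutral, so the +2 overall charge sits on Cr: oxidation state +2.
Cr is in group 6, so Cr²⁺ is d⁴ (6 − 2 = 4).
Configuration: t₂g⁴ eg⁰ → 2 unpaired electrons.
μ(spin-only) = √[2(2+2)] = √8 ≈ 2.83 BM.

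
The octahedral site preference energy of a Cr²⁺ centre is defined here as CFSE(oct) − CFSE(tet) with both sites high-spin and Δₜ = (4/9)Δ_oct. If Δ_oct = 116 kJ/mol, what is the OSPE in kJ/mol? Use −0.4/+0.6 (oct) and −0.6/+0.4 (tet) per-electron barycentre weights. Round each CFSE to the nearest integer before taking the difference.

Group 6 minus oxidation state +2 gives a d⁴ configuration for Cr²⁺.
Octahedral (high-spin): t2g^3 e_g^1, CFSE = 3(−0.4) + 1(+0.6) = -0.6Δ_oct = -0.6 × 116 = -70 kJ/mol.
In a tetrahedral site the filling is e^2 t2^2: CFSE(tet) = -0.4Δₜ = -0.4 × (4/9)(116) = -21 kJ/mol.
Subtracting, OSPE = -70 − (-21) = -49 kJ/mol.

-49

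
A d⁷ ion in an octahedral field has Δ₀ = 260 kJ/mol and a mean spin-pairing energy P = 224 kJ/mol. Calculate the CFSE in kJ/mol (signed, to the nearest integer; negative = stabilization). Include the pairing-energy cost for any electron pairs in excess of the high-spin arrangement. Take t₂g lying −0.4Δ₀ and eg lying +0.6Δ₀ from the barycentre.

-244

With Δ₀ > P the complex is low-spin.
Filling d⁷ accordingly: t₂g⁶ eg¹.
Orbital CFSE = -1.8Δ₀ = -1.8 × 260 = -468 kJ/mol.
Excess pairs vs high-spin: 3 − 2 = 1; pairing cost = +224 kJ/mol.
Net CFSE = -468 + 224 = -244 kJ/mol.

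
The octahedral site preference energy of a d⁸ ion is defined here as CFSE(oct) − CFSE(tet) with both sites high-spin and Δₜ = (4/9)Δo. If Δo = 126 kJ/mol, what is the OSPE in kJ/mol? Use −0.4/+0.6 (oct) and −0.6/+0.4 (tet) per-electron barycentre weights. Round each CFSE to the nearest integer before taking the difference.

-106

Octahedral high-spin t₂g⁶ eg²: CFSE = -1.2 × 126 = -151 kJ/mol.
In a tetrahedral site the filling is e⁴ t₂⁴: CFSE(tet) = -0.8Δₜ = -0.8 × (4/9)(126) = -45 kJ/mol.
OSPE = -151 − (-45) = -106 kJ/mol.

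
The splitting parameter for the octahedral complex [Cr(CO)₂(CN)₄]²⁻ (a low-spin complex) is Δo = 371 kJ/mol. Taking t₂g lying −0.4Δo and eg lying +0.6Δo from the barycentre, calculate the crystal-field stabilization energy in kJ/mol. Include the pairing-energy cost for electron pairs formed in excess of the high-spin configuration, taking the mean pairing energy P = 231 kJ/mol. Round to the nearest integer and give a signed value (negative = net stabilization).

-363

Ligand charges: 2×(+0) from CO and 4×(-1) from CN⁻ sum to -4; with overall charge -2, Cr is +2.
Cr sits in group 6; removing 2 electrons leaves Cr²⁺ with 6 − 2 = 4 d electrons.
Electron filling gives t₂g⁴ eg⁰.
CFSE(orbital) = 4×(-0.4Δo) + 0×(0.6Δo) = -1.6Δo; with Δo = 371 kJ/mol that is -594 kJ/mol.
Pairing penalty: 1 pair vs 0 in the high-spin reference → 1 extra × P = 231 kJ/mol.
Overall CFSE = -594 + 231 = -363 kJ/mol.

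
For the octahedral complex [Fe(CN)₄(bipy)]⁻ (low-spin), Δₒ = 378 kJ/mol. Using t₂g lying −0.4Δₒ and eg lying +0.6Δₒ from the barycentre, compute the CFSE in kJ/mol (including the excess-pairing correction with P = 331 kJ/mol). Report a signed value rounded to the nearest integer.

Ligand charges: 4×(-1) from CN⁻ and 1×(+0) from bipy sum to -4; with overall charge -1, Fe is +3.
Fe³⁺: group 8, so d-count = 8 − 3 = 5.
The d⁵ electrons fill as t₂g⁵ eg⁰.
Orbital CFSE = 5(-0.4) + 0(0.6) = -2.0Δₒ = -2.0 × 378 = -756 kJ/mol.
Pairing penalty: 2 pairs vs 0 in the high-spin reference → 2 extra × P = 662 kJ/mol.
Net CFSE = -756 + 662 = -94 kJ/mol.

-94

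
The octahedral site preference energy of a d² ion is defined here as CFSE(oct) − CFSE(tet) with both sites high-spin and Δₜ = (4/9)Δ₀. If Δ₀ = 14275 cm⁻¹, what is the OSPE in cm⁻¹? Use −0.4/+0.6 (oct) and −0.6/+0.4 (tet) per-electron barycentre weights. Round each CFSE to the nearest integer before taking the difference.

Octahedral (high-spin): t2g^2 e_g^0, CFSE = 2(−0.4) + 0(+0.6) = -0.8Δ₀ = -0.8 × 14275 = -11420 cm⁻¹.
Tetrahedral: e^2 t2^0, CFSE = 2(−0.6) + 0(+0.4) = -1.2Δₜ = -1.2 × (4/9) × 14275 = -7613 cm⁻¹.
Subtracting, OSPE = -11420 − (-7613) = -3807 cm⁻¹.

-3807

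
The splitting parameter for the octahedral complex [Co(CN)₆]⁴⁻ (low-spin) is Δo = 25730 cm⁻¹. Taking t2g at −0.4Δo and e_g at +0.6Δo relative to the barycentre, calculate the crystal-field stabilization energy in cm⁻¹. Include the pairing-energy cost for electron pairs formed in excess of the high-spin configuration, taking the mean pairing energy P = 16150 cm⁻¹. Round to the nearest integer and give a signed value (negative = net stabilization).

-30164

Each CN⁻ contributes -1; 6 × (-1) = -6. With overall charge -4, Co is in the +2 oxidation state.
Co²⁺: group 9, so d-count = 9 − 2 = 7.
Configuration: t2g^6 e_g^1.
The orbital stabilization is -1.8Δo = -1.8 × 25730 = -46314 cm⁻¹.
Relative to high-spin t2g^5 e_g^2 (2 paired), the low-spin configuration has 1 additional pair, contributing +1 × 16150 = +16150 cm⁻¹.
Overall CFSE = -46314 + 16150 = -30164 cm⁻¹.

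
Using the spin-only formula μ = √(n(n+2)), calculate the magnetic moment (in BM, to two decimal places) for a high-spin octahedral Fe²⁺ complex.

4.90 BM

Fe sits in group 8; removing 2 electrons leaves Fe²⁺ with 8 − 2 = 6 d electrons.
Configuration: t2g^4 e_g^2 → 4 unpaired electrons.
μ(spin-only) = √[4(4+2)] = √24 ≈ 4.90 BM.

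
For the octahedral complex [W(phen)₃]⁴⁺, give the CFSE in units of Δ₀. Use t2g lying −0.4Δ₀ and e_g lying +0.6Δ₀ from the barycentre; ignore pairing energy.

phen is neutral, so the +4 overall charge sits on W: oxidation state +4.
W is in group 6, so W⁴⁺ is d² (6 − 4 = 2).
Configuration: t2g^2 e_g^0.
CFSE = 2(-0.4Δ₀) + 0(0.6Δ₀) = -0.8Δ₀ + 0.0Δ₀ = -0.8Δ₀.

-0.8 Δ₀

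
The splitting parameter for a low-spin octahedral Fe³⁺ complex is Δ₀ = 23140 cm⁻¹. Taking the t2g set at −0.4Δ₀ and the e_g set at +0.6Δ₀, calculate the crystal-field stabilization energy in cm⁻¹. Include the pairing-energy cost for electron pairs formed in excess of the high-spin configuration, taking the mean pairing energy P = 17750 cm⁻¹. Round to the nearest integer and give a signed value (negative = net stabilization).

-10780

Fe³⁺: group 8, so d-count = 8 − 3 = 5.
Configuration: t2g^5 e_g^0.
Orbital CFSE = 5(-0.4) + 0(0.6) = -2.0Δ₀ = -2.0 × 23140 = -46280 cm⁻¹.
Pairing penalty: 2 pairs vs 0 in the high-spin reference → 2 extra × P = 35500 cm⁻¹.
Net CFSE = -46280 + 35500 = -10780 cm⁻¹.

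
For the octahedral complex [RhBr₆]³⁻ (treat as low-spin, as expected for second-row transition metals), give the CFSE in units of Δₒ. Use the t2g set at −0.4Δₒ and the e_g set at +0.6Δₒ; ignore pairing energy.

Each Br⁻ contributes -1; 6 × (-1) = -6. With overall charge -3, Rh is in the +3 oxidation state.
Group 9 minus oxidation state +3 gives a d⁶ configuration for Rh³⁺.
Configuration: t2g^6 e_g^0.
CFSE = 6(-0.4Δₒ) + 0(0.6Δₒ) = -2.4Δₒ + 0.0Δₒ = -2.4Δₒ.

-2.4 Δₒ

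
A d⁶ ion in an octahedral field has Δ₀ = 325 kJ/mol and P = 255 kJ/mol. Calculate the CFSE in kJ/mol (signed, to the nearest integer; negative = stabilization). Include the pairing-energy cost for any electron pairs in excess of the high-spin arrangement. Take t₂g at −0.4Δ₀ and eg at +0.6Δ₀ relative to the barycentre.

-270

Since Δ₀ = 325 kJ/mol > P = 255 kJ/mol, the complex adopts the low-spin configuration.
Filling d⁶ accordingly: t₂g⁶ eg⁰.
Orbital CFSE = -2.4Δ₀ = -2.4 × 325 = -780 kJ/mol.
Excess pairs vs high-spin: 3 − 1 = 2; pairing cost = +510 kJ/mol.
Net CFSE = -780 + 510 = -270 kJ/mol.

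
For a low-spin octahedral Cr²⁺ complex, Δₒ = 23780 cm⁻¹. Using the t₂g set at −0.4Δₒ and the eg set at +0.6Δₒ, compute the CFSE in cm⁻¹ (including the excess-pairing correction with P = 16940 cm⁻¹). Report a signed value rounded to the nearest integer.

Cr is in group 6, so Cr²⁺ is d⁴ (6 − 2 = 4).
Electron filling gives t₂g⁴ eg⁰.
Orbital CFSE = 4(-0.4) + 0(0.6) = -1.6Δₒ = -1.6 × 23780 = -38048 cm⁻¹.
High-spin d⁴ would be t₂g³ eg¹ with 0 pairs; low-spin has 1, so 1 excess pair costs +1P = +16940 cm⁻¹.
Net CFSE = -38048 + 16940 = -21108 cm⁻¹.

-21108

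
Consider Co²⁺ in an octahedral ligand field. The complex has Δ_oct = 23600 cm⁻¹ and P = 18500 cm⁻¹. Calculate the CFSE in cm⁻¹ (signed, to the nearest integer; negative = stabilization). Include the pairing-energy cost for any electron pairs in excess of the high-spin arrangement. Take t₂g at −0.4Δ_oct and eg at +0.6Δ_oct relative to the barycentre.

Co²⁺: group 9, so d-count = 9 − 2 = 7.
Here Δ_oct > P (23600 > 18500), so the low-spin state is favoured.
Filling d⁷ accordingly: t₂g⁶ eg¹.
Orbital CFSE = -1.8Δ_oct = -1.8 × 23600 = -42480 cm⁻¹.
Excess pairs vs high-spin: 3 − 2 = 1; pairing cost = +18500 cm⁻¹.
Net CFSE = -42480 + 18500 = -23980 cm⁻¹.

-23980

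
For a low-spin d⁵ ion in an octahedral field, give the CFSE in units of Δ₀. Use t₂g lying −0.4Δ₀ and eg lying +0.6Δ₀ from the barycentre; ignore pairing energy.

-2.0 Δ₀

Configuration: t₂g⁵ eg⁰.
CFSE = 5(-0.4Δ₀) + 0(0.6Δ₀) = -2.0Δ₀ + 0.0Δ₀ = -2.0Δ₀.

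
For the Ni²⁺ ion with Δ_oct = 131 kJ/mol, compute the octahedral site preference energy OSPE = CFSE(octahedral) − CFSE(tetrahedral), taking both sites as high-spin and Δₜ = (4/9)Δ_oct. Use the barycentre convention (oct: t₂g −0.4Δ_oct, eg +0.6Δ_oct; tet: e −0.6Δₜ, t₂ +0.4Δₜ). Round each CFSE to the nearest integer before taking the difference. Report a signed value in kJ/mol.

Ni²⁺: group 10, so d-count = 10 − 2 = 8.
In an octahedral site d⁸ (HS) is t₂g⁶ eg², giving CFSE(oct) = -1.2Δ_oct = -157 kJ/mol.
Tetrahedral e⁴ t₂⁴ gives -0.8Δₜ = -0.8 × (4/9) × 131 = -47 kJ/mol.
Subtracting, OSPE = -157 − (-47) = -110 kJ/mol.

-110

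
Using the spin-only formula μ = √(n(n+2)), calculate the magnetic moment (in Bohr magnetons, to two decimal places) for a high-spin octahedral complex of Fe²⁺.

4.90 Bohr magnetons

Fe is in group 8, so Fe²⁺ is d⁶ (8 − 2 = 6).
Configuration: t₂g⁴ eg² → 4 unpaired electrons.
μ(spin-only) = √[4(4+2)] = √24 ≈ 4.90 Bohr magnetons.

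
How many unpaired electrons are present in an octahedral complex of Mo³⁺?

3

Mo sits in group 6; removing 3 electrons leaves Mo³⁺ with 6 − 3 = 3 d electrons.
For octahedral d³ the high- and low-spin configurations coincide.
Configuration: t2g^3 e_g^0, giving 3 unpaired electrons.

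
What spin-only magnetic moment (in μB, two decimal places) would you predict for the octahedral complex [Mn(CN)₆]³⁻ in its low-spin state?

Each CN⁻ contributes -1; 6 × (-1) = -6. With overall charge -3, Mn is in the +3 oxidation state.
Mn sits in group 7; removing 3 electrons leaves Mn³⁺ with 7 − 3 = 4 d electrons.
Configuration: t₂g⁴ eg⁰ → 2 unpaired electrons.
μ(spin-only) = √[2(2+2)] = √8 ≈ 2.83 μB.

2.83 μB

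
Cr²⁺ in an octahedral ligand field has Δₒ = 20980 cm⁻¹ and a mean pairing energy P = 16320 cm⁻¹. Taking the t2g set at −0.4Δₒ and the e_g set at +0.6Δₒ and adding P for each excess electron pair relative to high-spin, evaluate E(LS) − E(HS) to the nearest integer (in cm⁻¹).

-4660

Cr is in group 6, so Cr²⁺ is d⁴ (6 − 2 = 4).
High-spin d⁴ fills as t2g^3 e_g^1 with CFSE 3(−0.4) + 1(+0.6) = -0.6Δₒ = -12588 cm⁻¹.
Low-spin: t2g^4 e_g^0, orbital CFSE = -1.6Δₒ = -33568 cm⁻¹; plus 1 excess pair × P = +16320 cm⁻¹; total -17248 cm⁻¹.
Thus E(LS) − E(HS) = -4660 cm⁻¹.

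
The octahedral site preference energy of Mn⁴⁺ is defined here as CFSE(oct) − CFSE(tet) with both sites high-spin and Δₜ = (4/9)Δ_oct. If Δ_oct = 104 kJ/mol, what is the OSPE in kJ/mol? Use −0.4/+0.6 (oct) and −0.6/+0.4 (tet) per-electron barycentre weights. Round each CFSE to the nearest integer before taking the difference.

-88

Group 7 minus oxidation state +4 gives a d³ configuration for Mn⁴⁺.
Octahedral high-spin t₂g³ eg⁰: CFSE = -1.2 × 104 = -125 kJ/mol.
Tetrahedral: e² t₂¹, CFSE = 2(−0.6) + 1(+0.4) = -0.8Δₜ = -0.8 × (4/9) × 104 = -37 kJ/mol.
OSPE = CFSE(oct) − CFSE(tet) = -125 − (-37) = -88 kJ/mol.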